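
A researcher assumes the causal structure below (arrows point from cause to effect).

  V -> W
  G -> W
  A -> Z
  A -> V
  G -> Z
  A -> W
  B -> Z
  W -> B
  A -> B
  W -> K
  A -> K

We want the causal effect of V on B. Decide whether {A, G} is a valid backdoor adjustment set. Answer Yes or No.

Backdoor paths from V to B (paths whose first edge points into V):
  P1: V <- A -> W <- G -> Z <- B
  P2: V <- A -> W -> B
  P3: V <- A -> K <- W <- G -> Z <- B
  P4: V <- A -> K <- W -> B
  P5: V <- A -> B
  P6: V <- A -> Z <- G -> W -> B
  P7: V <- A -> Z <- B
Condition 1 (no descendant of V in the set): holds — descendants of V are {B, K, W, Z}; none are in {A, G}.
Condition 2 (every backdoor path blocked by {A, G}):
  P1: blocked at fork node A ∈ conditioning set.
  P2: blocked at fork node A ∈ conditioning set.
  P3: blocked at fork node A ∈ conditioning set.
  P4: blocked at fork node A ∈ conditioning set.
  P5: blocked at fork node A ∈ conditioning set.
  P6: blocked at fork node A ∈ conditioning set.
  P7: blocked at fork node A ∈ conditioning set.
{A, G} satisfies the backdoor criterion.

Yes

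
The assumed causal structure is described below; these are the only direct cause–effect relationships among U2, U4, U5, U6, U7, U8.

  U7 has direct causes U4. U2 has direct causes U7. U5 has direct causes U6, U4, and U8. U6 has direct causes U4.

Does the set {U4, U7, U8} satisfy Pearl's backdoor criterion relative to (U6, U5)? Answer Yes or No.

Backdoor paths from U6 to U5 (paths whose first edge points into U6):
  P1: U6 <- U4 -> U5
Condition 1 (no descendant of U6 in the set): holds — descendants of U6 are {U5}; none are in {U4, U7, U8}.
Condition 2 (every backdoor path blocked by {U4, U7, U8}):
  P1: blocked at fork node U4 ∈ conditioning set.
{U4, U7, U8} satisfies the backdoor criterion.

Yes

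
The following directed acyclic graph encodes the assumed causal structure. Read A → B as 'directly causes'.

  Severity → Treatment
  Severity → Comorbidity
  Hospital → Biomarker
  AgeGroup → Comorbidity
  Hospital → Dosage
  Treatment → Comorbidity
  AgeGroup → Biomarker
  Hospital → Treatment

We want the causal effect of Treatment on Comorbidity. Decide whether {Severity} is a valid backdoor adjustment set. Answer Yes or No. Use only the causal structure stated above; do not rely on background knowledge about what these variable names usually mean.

Yes

Backdoor paths from Treatment to Comorbidity (paths whose first edge points into Treatment):
  P1: Treatment <- Hospital -> Biomarker <- AgeGroup -> Comorbidity
  P2: Treatment <- Severity -> Comorbidity
Condition 1 (no descendant of Treatment in the set): holds — descendants of Treatment are {Comorbidity}; none are in {Severity}.
Condition 2 (every backdoor path blocked by {Severity}):
  P1: blocked at collider Biomarker (neither it nor any descendant is in the conditioning set).
  P2: blocked at fork node Severity ∈ conditioning set.
{Severity} satisfies the backdoor criterion.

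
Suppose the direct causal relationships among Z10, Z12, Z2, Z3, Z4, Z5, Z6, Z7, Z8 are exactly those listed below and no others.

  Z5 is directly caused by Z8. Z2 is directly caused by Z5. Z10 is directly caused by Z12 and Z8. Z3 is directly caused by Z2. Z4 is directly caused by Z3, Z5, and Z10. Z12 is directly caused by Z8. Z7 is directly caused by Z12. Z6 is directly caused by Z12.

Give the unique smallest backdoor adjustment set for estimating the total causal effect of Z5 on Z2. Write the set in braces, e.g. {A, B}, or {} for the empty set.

{}

Variables eligible for adjustment (non-descendants of Z5, excluding Z5 and Z2): {Z10, Z12, Z6, Z7, Z8}.
Backdoor paths from Z5 to Z2:
  P1: Z5 <- Z8 -> Z12 -> Z10 -> Z4 <- Z3 <- Z2
  P2: Z5 <- Z8 -> Z10 -> Z4 <- Z3 <- Z2
Each backdoor path contains an unconditioned collider, so every path is already blocked with the empty conditioning set:
  P1: blocked at collider Z4 (neither it nor any descendant is in the conditioning set).
  P2: blocked at collider Z4 (neither it nor any descendant is in the conditioning set).
The empty set is therefore the unique smallest valid set.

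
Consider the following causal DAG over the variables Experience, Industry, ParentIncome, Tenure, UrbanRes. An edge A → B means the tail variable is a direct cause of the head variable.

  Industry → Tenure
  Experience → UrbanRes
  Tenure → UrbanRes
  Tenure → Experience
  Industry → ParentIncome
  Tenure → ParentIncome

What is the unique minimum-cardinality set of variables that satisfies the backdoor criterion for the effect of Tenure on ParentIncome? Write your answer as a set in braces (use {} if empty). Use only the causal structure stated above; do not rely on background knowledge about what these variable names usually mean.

{Industry}

Variables eligible for adjustment (non-descendants of Tenure, excluding Tenure and ParentIncome): {Industry}.
Backdoor paths from Tenure to ParentIncome:
  P1: Tenure <- Industry -> ParentIncome
The empty set is not sufficient: P1 (Tenure <- Industry -> ParentIncome) has no collider blocking it and no conditioned non-collider, so it is open.
Try {Industry}:
  P1: blocked at fork node Industry ∈ conditioning set.
{Industry} contains no descendant of Tenure and blocks every backdoor path.
{Industry} is the unique smallest valid adjustment set.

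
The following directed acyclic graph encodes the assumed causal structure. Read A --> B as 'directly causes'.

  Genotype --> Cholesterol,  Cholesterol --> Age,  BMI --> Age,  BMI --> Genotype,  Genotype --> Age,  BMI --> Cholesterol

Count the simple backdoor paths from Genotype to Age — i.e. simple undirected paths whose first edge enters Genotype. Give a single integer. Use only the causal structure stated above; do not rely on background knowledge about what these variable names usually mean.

2

A backdoor path from Genotype to Age is any simple undirected path whose first edge points into Genotype (i.e. leaves Genotype via a parent).
Parents of Genotype: {BMI}.
Enumerating:
  P1: Genotype <- BMI -> Cholesterol -> Age
  P2: Genotype <- BMI -> Age
That exhausts the simple backdoor paths. Count: 2.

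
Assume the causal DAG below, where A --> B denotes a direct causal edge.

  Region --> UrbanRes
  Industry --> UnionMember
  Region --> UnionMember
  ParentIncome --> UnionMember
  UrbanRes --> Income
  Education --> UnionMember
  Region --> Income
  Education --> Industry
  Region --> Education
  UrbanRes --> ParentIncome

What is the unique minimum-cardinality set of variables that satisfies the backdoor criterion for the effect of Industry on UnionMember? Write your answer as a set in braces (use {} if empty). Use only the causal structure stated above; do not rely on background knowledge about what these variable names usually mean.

Variables eligible for adjustment (non-descendants of Industry, excluding Industry and UnionMember): {Education, Income, ParentIncome, Region, UrbanRes}.
Backdoor paths from Industry to UnionMember:
  P1: Industry <- Education <- Region -> UrbanRes -> ParentIncome -> UnionMember
  P2: Industry <- Education <- Region -> Income <- UrbanRes -> ParentIncome -> UnionMember
  P3: Industry <- Education <- Region -> UnionMember
  P4: Industry <- Education -> UnionMember
The empty set is not sufficient: P1 (Industry <- Education <- Region -> UrbanRes -> ParentIncome -> UnionMember) has no collider blocking it and no conditioned non-collider, so it is open.
Try {Education}:
  P1: blocked at chain node Education ∈ conditioning set.
  P2: blocked at chain node Education ∈ conditioning set.
  P3: blocked at chain node Education ∈ conditioning set.
  P4: blocked at fork node Education ∈ conditioning set.
{Education} contains no descendant of Industry and blocks every backdoor path.
No other singleton works — e.g. {Region} leaves P4 open — so {Education} is the unique smallest valid adjustment set.

{Education}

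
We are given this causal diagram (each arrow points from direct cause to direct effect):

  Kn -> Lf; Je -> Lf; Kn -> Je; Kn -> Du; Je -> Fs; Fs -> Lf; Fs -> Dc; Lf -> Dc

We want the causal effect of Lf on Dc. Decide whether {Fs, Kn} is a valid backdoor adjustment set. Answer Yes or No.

Backdoor paths from Lf to Dc (paths whose first edge points into Lf):
  P1: Lf <- Kn -> Je -> Fs -> Dc
  P2: Lf <- Je -> Fs -> Dc
  P3: Lf <- Fs -> Dc
Condition 1 (no descendant of Lf in the set): holds — descendants of Lf are {Dc}; none are in {Fs, Kn}.
Condition 2 (every backdoor path blocked by {Fs, Kn}):
  P1: blocked at fork node Kn ∈ conditioning set.
  P2: blocked at chain node Fs ∈ conditioning set.
  P3: blocked at fork node Fs ∈ conditioning set.
{Fs, Kn} satisfies the backdoor criterion.

Yes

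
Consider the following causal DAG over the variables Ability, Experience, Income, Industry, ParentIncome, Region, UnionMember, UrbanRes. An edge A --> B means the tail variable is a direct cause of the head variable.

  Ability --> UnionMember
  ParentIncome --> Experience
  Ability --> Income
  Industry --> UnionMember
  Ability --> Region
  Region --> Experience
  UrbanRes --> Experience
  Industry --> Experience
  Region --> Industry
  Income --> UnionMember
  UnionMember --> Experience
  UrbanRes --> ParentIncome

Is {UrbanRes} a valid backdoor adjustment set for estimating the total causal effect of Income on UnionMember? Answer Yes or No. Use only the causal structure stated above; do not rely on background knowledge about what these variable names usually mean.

Backdoor paths from Income to UnionMember (paths whose first edge points into Income):
  P1: Income <- Ability -> Region -> Industry -> UnionMember
  P2: Income <- Ability -> Region -> Industry -> Experience <- UnionMember
  P3: Income <- Ability -> Region -> Experience <- Industry -> UnionMember
  P4: Income <- Ability -> Region -> Experience <- UnionMember
  P5: Income <- Ability -> UnionMember
Condition 1 (no descendant of Income in the set): holds — descendants of Income are {Experience, UnionMember}; none are in {UrbanRes}.
Condition 2 (every backdoor path blocked by {UrbanRes}):
  P1: open — no interior node is in the conditioning set.
  P2: blocked at collider Experience (neither it nor any descendant is in the conditioning set).
  P3: blocked at collider Experience (neither it nor any descendant is in the conditioning set).
  P4: blocked at collider Experience (neither it nor any descendant is in the conditioning set).
  P5: open — no interior node is in the conditioning set.
{UrbanRes} does not satisfy the backdoor criterion.

No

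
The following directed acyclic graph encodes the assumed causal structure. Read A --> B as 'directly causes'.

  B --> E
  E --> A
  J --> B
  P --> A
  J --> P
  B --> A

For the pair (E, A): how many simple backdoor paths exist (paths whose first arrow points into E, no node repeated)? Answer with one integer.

2

A backdoor path from E to A is any simple undirected path whose first edge points into E (i.e. leaves E via a parent).
Parents of E: {B}.
Enumerating:
  P1: E <- B <- J -> P -> A
  P2: E <- B -> A
That exhausts the simple backdoor paths. Count: 2.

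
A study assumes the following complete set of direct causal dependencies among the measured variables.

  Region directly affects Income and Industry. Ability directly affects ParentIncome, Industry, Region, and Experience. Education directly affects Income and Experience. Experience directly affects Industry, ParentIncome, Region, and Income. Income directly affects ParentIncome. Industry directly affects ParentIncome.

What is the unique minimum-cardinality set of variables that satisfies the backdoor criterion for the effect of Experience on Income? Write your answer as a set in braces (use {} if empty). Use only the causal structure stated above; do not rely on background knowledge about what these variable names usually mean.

{Ability, Education}

Variables eligible for adjustment (non-descendants of Experience, excluding Experience and Income): {Ability, Education}.
Backdoor paths from Experience to Income:
  P1: Experience <- Ability -> Region -> Income
  P2: Experience <- Ability -> Region -> Industry -> ParentIncome <- Income
  P3: Experience <- Ability -> Industry <- Region -> Income
  P4: Experience <- Ability -> Industry -> ParentIncome <- Income
  P5: Experience <- Ability -> ParentIncome <- Income
  P6: Experience <- Ability -> ParentIncome <- Industry <- Region -> Income
  P7: Experience <- Education -> Income
The empty set is not sufficient: P1 (Experience <- Ability -> Region -> Income) has no collider blocking it and no conditioned non-collider, so it is open.
Try {Ability, Education}:
  P1: blocked at fork node Ability ∈ conditioning set.
  P2: blocked at fork node Ability ∈ conditioning set.
  P3: blocked at fork node Ability ∈ conditioning set.
  P4: blocked at fork node Ability ∈ conditioning set.
  P5: blocked at fork node Ability ∈ conditioning set.
  P6: blocked at fork node Ability ∈ conditioning set.
  P7: blocked at fork node Education ∈ conditioning set.
{Ability, Education} contains no descendant of Experience and blocks every backdoor path.
Every element of {Ability, Education} is needed (dropping Ability leaves P1 open; dropping Education leaves P7 open), so no proper subset is valid.
Among all size-2 subsets of the eligible variables, only {Ability, Education} blocks every backdoor path, so it is the unique smallest valid adjustment set.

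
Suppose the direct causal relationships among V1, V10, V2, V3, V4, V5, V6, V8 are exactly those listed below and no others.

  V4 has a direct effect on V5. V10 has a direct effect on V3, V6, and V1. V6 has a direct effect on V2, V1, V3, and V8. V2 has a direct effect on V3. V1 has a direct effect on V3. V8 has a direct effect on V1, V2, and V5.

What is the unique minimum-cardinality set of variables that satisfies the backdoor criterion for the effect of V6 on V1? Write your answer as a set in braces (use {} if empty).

Variables eligible for adjustment (non-descendants of V6, excluding V6 and V1): {V10, V4}.
Backdoor paths from V6 to V1:
  P1: V6 <- V10 -> V1
  P2: V6 <- V10 -> V3 <- V1
  P3: V6 <- V10 -> V3 <- V2 <- V8 -> V1
The empty set is not sufficient: P1 (V6 <- V10 -> V1) has no collider blocking it and no conditioned non-collider, so it is open.
Try {V10}:
  P1: blocked at fork node V10 ∈ conditioning set.
  P2: blocked at fork node V10 ∈ conditioning set.
  P3: blocked at fork node V10 ∈ conditioning set.
{V10} contains no descendant of V6 and blocks every backdoor path.
No other singleton works — e.g. {V4} leaves P1 open — so {V10} is the unique smallest valid adjustment set.

{V10}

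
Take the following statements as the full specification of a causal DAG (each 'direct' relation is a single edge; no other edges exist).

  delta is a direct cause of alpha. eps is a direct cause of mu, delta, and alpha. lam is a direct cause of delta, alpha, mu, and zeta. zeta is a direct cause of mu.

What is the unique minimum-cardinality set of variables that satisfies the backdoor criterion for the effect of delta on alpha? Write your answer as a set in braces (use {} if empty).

Variables eligible for adjustment (non-descendants of delta, excluding delta and alpha): {eps, lam, mu, zeta}.
Backdoor paths from delta to alpha:
  P1: delta <- lam -> zeta -> mu <- eps -> alpha
  P2: delta <- lam -> mu <- eps -> alpha
  P3: delta <- lam -> alpha
  P4: delta <- eps -> mu <- lam -> alpha
  P5: delta <- eps -> mu <- zeta <- lam -> alpha
  P6: delta <- eps -> alpha
The empty set is not sufficient: P3 (delta <- lam -> alpha) has no collider blocking it and no conditioned non-collider, so it is open.
Try {eps, lam}:
  P1: blocked at fork node lam ∈ conditioning set.
  P2: blocked at fork node lam ∈ conditioning set.
  P3: blocked at fork node lam ∈ conditioning set.
  P4: blocked at fork node eps ∈ conditioning set.
  P5: blocked at fork node eps ∈ conditioning set.
  P6: blocked at fork node eps ∈ conditioning set.
{eps, lam} contains no descendant of delta and blocks every backdoor path.
Every element of {eps, lam} is needed (dropping eps leaves P6 open; dropping lam leaves P3 open), so no proper subset is valid.
Among all size-2 subsets of the eligible variables, only {eps, lam} blocks every backdoor path, so it is the unique smallest valid adjustment set.

{eps, lam}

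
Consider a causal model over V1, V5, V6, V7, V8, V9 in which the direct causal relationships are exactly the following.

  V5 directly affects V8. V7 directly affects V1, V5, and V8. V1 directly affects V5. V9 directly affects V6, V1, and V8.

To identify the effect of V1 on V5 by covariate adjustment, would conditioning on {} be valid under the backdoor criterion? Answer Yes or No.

Backdoor paths from V1 to V5 (paths whose first edge points into V1):
  P1: V1 <- V7 -> V5
  P2: V1 <- V7 -> V8 <- V5
  P3: V1 <- V9 -> V8 <- V7 -> V5
  P4: V1 <- V9 -> V8 <- V5
Condition 1 (no descendant of V1 in the set): holds — descendants of V1 are {V5, V8}; none are in {}.
Condition 2 (every backdoor path blocked by {}):
  P1: open — no interior node is in the conditioning set.
  P2: blocked at collider V8 (neither it nor any descendant is in the conditioning set).
  P3: blocked at collider V8 (neither it nor any descendant is in the conditioning set).
  P4: blocked at collider V8 (neither it nor any descendant is in the conditioning set).
{} does not satisfy the backdoor criterion.

No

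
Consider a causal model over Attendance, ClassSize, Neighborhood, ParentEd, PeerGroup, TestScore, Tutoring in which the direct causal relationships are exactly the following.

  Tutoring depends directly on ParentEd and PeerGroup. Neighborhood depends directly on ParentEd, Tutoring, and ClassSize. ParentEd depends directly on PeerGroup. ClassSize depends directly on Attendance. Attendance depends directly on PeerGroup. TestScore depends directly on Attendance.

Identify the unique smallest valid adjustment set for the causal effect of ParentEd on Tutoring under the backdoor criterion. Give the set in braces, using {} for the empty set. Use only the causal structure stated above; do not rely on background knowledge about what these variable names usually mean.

{PeerGroup}

Variables eligible for adjustment (non-descendants of ParentEd, excluding ParentEd and Tutoring): {Attendance, ClassSize, PeerGroup, TestScore}.
Backdoor paths from ParentEd to Tutoring:
  P1: ParentEd <- PeerGroup -> Attendance -> ClassSize -> Neighborhood <- Tutoring
  P2: ParentEd <- PeerGroup -> Tutoring
The empty set is not sufficient: P2 (ParentEd <- PeerGroup -> Tutoring) has no collider blocking it and no conditioned non-collider, so it is open.
Try {PeerGroup}:
  P1: blocked at fork node PeerGroup ∈ conditioning set.
  P2: blocked at fork node PeerGroup ∈ conditioning set.
{PeerGroup} contains no descendant of ParentEd and blocks every backdoor path.
No other singleton works — e.g. {Attendance} leaves P2 open — so {PeerGroup} is the unique smallest valid adjustment set.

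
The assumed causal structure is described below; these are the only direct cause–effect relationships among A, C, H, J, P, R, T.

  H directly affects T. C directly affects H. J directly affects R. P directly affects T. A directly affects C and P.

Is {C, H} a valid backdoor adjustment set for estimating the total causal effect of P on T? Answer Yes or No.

Backdoor paths from P to T (paths whose first edge points into P):
  P1: P <- A -> C -> H -> T
Condition 1 (no descendant of P in the set): holds — descendants of P are {T}; none are in {C, H}.
Condition 2 (every backdoor path blocked by {C, H}):
  P1: blocked at chain node C ∈ conditioning set.
{C, H} satisfies the backdoor criterion.

Yes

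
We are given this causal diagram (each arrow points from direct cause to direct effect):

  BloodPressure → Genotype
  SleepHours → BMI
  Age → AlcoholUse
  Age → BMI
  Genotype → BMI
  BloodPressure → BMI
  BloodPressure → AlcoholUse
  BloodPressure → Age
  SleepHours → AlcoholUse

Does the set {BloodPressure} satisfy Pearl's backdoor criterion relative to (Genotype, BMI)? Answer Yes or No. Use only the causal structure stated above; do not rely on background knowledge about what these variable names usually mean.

Yes

Backdoor paths from Genotype to BMI (paths whose first edge points into Genotype):
  P1: Genotype <- BloodPressure -> Age -> BMI
  P2: Genotype <- BloodPressure -> Age -> AlcoholUse <- SleepHours -> BMI
  P3: Genotype <- BloodPressure -> BMI
  P4: Genotype <- BloodPressure -> AlcoholUse <- SleepHours -> BMI
  P5: Genotype <- BloodPressure -> AlcoholUse <- Age -> BMI
Condition 1 (no descendant of Genotype in the set): holds — descendants of Genotype are {BMI}; none are in {BloodPressure}.
Condition 2 (every backdoor path blocked by {BloodPressure}):
  P1: blocked at fork node BloodPressure ∈ conditioning set.
  P2: blocked at fork node BloodPressure ∈ conditioning set.
  P3: blocked at fork node BloodPressure ∈ conditioning set.
  P4: blocked at fork node BloodPressure ∈ conditioning set.
  P5: blocked at fork node BloodPressure ∈ conditioning set.
{BloodPressure} satisfies the backdoor criterion.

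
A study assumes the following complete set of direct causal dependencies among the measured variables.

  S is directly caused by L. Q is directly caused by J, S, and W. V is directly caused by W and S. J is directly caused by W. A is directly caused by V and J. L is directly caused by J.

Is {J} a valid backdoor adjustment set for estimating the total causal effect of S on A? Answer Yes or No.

Yes

Backdoor paths from S to A (paths whose first edge points into S):
  P1: S <- L <- J <- W -> V -> A
  P2: S <- L <- J -> A
  P3: S <- L <- J -> Q <- W -> V -> A
Condition 1 (no descendant of S in the set): holds — descendants of S are {A, Q, V}; none are in {J}.
Condition 2 (every backdoor path blocked by {J}):
  P1: blocked at chain node J ∈ conditioning set.
  P2: blocked at fork node J ∈ conditioning set.
  P3: blocked at fork node J ∈ conditioning set.
{J} satisfies the backdoor criterion.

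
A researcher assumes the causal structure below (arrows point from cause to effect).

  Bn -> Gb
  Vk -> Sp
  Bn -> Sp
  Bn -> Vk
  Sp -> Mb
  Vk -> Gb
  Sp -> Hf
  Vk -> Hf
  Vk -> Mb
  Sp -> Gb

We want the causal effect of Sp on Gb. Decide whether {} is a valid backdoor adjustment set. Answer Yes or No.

No

Backdoor paths from Sp to Gb (paths whose first edge points into Sp):
  P1: Sp <- Bn -> Vk -> Gb
  P2: Sp <- Bn -> Gb
  P3: Sp <- Vk <- Bn -> Gb
  P4: Sp <- Vk -> Gb
Condition 1 (no descendant of Sp in the set): holds — descendants of Sp are {Gb, Hf, Mb}; none are in {}.
Condition 2 (every backdoor path blocked by {}):
  P1: open — no interior node is in the conditioning set.
  P2: open — no interior node is in the conditioning set.
  P3: open — no interior node is in the conditioning set.
  P4: open — no interior node is in the conditioning set.
{} does not satisfy the backdoor criterion.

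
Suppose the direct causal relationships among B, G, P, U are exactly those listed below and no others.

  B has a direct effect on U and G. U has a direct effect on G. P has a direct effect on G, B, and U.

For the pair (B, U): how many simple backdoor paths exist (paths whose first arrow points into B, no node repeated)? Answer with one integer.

A backdoor path from B to U is any simple undirected path whose first edge points into B (i.e. leaves B via a parent).
Parents of B: {P}.
Enumerating:
  P1: B <- P -> U
  P2: B <- P -> G <- U
That exhausts the simple backdoor paths. Count: 2.

2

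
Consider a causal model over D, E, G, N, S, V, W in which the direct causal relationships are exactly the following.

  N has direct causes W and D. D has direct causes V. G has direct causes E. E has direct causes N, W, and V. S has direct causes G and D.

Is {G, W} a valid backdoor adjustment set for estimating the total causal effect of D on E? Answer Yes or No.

Backdoor paths from D to E (paths whose first edge points into D):
  P1: D <- V -> E
Condition 1 (no descendant of D in the set): FAILS — G is a descendant of D.
Condition 2 (every backdoor path blocked by {G, W}):
  P1: open — no interior node is in the conditioning set.
{G, W} does not satisfy the backdoor criterion.

No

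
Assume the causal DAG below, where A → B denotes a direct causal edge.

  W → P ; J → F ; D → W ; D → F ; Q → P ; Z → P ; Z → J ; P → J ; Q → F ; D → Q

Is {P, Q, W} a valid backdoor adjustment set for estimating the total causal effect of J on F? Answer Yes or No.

Yes

Backdoor paths from J to F (paths whose first edge points into J):
  P1: J <- Z -> P <- W <- D -> Q -> F
  P2: J <- Z -> P <- W <- D -> F
  P3: J <- Z -> P <- Q <- D -> F
  P4: J <- Z -> P <- Q -> F
  P5: J <- P <- W <- D -> Q -> F
  P6: J <- P <- W <- D -> F
  P7: J <- P <- Q <- D -> F
  P8: J <- P <- Q -> F
Condition 1 (no descendant of J in the set): holds — descendants of J are {F}; none are in {P, Q, W}.
Condition 2 (every backdoor path blocked by {P, Q, W}):
  P1: blocked at chain node W ∈ conditioning set.
  P2: blocked at chain node W ∈ conditioning set.
  P3: blocked at chain node Q ∈ conditioning set.
  P4: blocked at fork node Q ∈ conditioning set.
  P5: blocked at chain node P ∈ conditioning set.
  P6: blocked at chain node P ∈ conditioning set.
  P7: blocked at chain node P ∈ conditioning set.
  P8: blocked at chain node P ∈ conditioning set.
{P, Q, W} satisfies the backdoor criterion.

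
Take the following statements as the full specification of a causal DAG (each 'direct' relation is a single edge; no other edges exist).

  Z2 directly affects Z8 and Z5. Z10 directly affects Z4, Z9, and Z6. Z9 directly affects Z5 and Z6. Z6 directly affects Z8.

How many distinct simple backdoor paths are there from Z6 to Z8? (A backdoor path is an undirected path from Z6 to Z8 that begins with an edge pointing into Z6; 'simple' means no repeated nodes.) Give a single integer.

A backdoor path from Z6 to Z8 is any simple undirected path whose first edge points into Z6 (i.e. leaves Z6 via a parent).
Parents of Z6: {Z10, Z9}.
Enumerating:
  P1: Z6 <- Z10 -> Z9 -> Z5 <- Z2 -> Z8
  P2: Z6 <- Z9 -> Z5 <- Z2 -> Z8
That exhausts the simple backdoor paths. Count: 2.

2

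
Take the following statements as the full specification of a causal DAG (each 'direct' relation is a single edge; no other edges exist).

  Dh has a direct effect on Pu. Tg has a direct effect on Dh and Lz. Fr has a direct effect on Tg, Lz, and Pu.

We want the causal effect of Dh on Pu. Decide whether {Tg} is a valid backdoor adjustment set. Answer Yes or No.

Yes

Backdoor paths from Dh to Pu (paths whose first edge points into Dh):
  P1: Dh <- Tg <- Fr -> Pu
  P2: Dh <- Tg -> Lz <- Fr -> Pu
Condition 1 (no descendant of Dh in the set): holds — descendants of Dh are {Pu}; none are in {Tg}.
Condition 2 (every backdoor path blocked by {Tg}):
  P1: blocked at chain node Tg ∈ conditioning set.
  P2: blocked at fork node Tg ∈ conditioning set.
{Tg} satisfies the backdoor criterion.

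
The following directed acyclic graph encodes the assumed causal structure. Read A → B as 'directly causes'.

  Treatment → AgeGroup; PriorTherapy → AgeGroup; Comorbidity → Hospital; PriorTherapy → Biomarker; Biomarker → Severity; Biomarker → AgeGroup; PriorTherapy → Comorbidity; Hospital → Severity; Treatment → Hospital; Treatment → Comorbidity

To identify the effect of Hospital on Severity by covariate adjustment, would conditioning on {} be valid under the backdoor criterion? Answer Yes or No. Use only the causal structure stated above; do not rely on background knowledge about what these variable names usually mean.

Backdoor paths from Hospital to Severity (paths whose first edge points into Hospital):
  P1: Hospital <- Treatment -> Comorbidity <- PriorTherapy -> Biomarker -> Severity
  P2: Hospital <- Treatment -> Comorbidity <- PriorTherapy -> AgeGroup <- Biomarker -> Severity
  P3: Hospital <- Treatment -> AgeGroup <- PriorTherapy -> Biomarker -> Severity
  P4: Hospital <- Treatment -> AgeGroup <- Biomarker -> Severity
  P5: Hospital <- Comorbidity <- Treatment -> AgeGroup <- PriorTherapy -> Biomarker -> Severity
  P6: Hospital <- Comorbidity <- Treatment -> AgeGroup <- Biomarker -> Severity
  P7: Hospital <- Comorbidity <- PriorTherapy -> Biomarker -> Severity
  P8: Hospital <- Comorbidity <- PriorTherapy -> AgeGroup <- Biomarker -> Severity
Condition 1 (no descendant of Hospital in the set): holds — descendants of Hospital are {Severity}; none are in {}.
Condition 2 (every backdoor path blocked by {}):
  P1: blocked at collider Comorbidity (neither it nor any descendant is in the conditioning set).
  P2: blocked at collider Comorbidity (neither it nor any descendant is in the conditioning set).
  P3: blocked at collider AgeGroup (neither it nor any descendant is in the conditioning set).
  P4: blocked at collider AgeGroup (neither it nor any descendant is in the conditioning set).
  P5: blocked at collider AgeGroup (neither it nor any descendant is in the conditioning set).
  P6: blocked at collider AgeGroup (neither it nor any descendant is in the conditioning set).
  P7: open — no interior node is in the conditioning set.
  P8: blocked at collider AgeGroup (neither it nor any descendant is in the conditioning set).
{} does not satisfy the backdoor criterion.

No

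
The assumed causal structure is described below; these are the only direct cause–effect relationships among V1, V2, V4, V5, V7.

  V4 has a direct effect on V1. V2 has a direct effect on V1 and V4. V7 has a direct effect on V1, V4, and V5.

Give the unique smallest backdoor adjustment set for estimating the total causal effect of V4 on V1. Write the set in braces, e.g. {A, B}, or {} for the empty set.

Variables eligible for adjustment (non-descendants of V4, excluding V4 and V1): {V2, V5, V7}.
Backdoor paths from V4 to V1:
  P1: V4 <- V7 -> V1
  P2: V4 <- V2 -> V1
The empty set is not sufficient: P1 (V4 <- V7 -> V1) has no collider blocking it and no conditioned non-collider, so it is open.
Try {V2, V7}:
  P1: blocked at fork node V7 ∈ conditioning set.
  P2: blocked at fork node V2 ∈ conditioning set.
{V2, V7} contains no descendant of V4 and blocks every backdoor path.
Every element of {V2, V7} is needed (dropping V2 leaves P2 open; dropping V7 leaves P1 open), so no proper subset is valid.
Among all size-2 subsets of the eligible variables, only {V2, V7} blocks every backdoor path, so it is the unique smallest valid adjustment set.

{V2, V7}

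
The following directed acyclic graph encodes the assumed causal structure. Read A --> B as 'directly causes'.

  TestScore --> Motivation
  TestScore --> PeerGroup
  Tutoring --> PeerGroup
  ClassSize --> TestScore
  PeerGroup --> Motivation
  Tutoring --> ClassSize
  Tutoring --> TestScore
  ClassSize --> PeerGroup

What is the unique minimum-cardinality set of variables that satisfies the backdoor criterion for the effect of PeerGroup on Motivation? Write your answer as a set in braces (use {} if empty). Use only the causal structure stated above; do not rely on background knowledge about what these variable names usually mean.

{TestScore}

Variables eligible for adjustment (non-descendants of PeerGroup, excluding PeerGroup and Motivation): {ClassSize, TestScore, Tutoring}.
Backdoor paths from PeerGroup to Motivation:
  P1: PeerGroup <- Tutoring -> ClassSize -> TestScore -> Motivation
  P2: PeerGroup <- Tutoring -> TestScore -> Motivation
  P3: PeerGroup <- ClassSize <- Tutoring -> TestScore -> Motivation
  P4: PeerGroup <- ClassSize -> TestScore -> Motivation
  P5: PeerGroup <- TestScore -> Motivation
The empty set is not sufficient: P1 (PeerGroup <- Tutoring -> ClassSize -> TestScore -> Motivation) has no collider blocking it and no conditioned non-collider, so it is open.
Try {TestScore}:
  P1: blocked at chain node TestScore ∈ conditioning set.
  P2: blocked at chain node TestScore ∈ conditioning set.
  P3: blocked at chain node TestScore ∈ conditioning set.
  P4: blocked at chain node TestScore ∈ conditioning set.
  P5: blocked at fork node TestScore ∈ conditioning set.
{TestScore} contains no descendant of PeerGroup and blocks every backdoor path.
No other singleton works — e.g. {Tutoring} leaves P4 open — so {TestScore} is the unique smallest valid adjustment set.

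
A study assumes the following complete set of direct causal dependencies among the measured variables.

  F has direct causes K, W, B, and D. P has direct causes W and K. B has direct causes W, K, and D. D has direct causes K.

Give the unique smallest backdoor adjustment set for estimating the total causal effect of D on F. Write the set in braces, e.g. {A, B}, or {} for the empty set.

{K}

Variables eligible for adjustment (non-descendants of D, excluding D and F): {K, P, W}.
Backdoor paths from D to F:
  P1: D <- K -> B <- W -> F
  P2: D <- K -> B -> F
  P3: D <- K -> P <- W -> B -> F
  P4: D <- K -> P <- W -> F
  P5: D <- K -> F
The empty set is not sufficient: P2 (D <- K -> B -> F) has no collider blocking it and no conditioned non-collider, so it is open.
Try {K}:
  P1: blocked at fork node K ∈ conditioning set.
  P2: blocked at fork node K ∈ conditioning set.
  P3: blocked at fork node K ∈ conditioning set.
  P4: blocked at fork node K ∈ conditioning set.
  P5: blocked at fork node K ∈ conditioning set.
{K} contains no descendant of D and blocks every backdoor path.
No other singleton works — e.g. {W} leaves P2 open — so {K} is the unique smallest valid adjustment set.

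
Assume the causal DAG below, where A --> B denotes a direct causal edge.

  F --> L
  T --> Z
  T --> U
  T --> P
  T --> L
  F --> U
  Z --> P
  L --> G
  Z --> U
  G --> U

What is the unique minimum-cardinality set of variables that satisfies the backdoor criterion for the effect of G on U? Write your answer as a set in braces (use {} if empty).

{L}

Variables eligible for adjustment (non-descendants of G, excluding G and U): {F, L, P, T, Z}.
Backdoor paths from G to U:
  P1: G <- L <- T -> Z -> U
  P2: G <- L <- T -> U
  P3: G <- L <- T -> P <- Z -> U
  P4: G <- L <- F -> U
The empty set is not sufficient: P1 (G <- L <- T -> Z -> U) has no collider blocking it and no conditioned non-collider, so it is open.
Try {L}:
  P1: blocked at chain node L ∈ conditioning set.
  P2: blocked at chain node L ∈ conditioning set.
  P3: blocked at chain node L ∈ conditioning set.
  P4: blocked at chain node L ∈ conditioning set.
{L} contains no descendant of G and blocks every backdoor path.
No other singleton works — e.g. {T} leaves P4 open — so {L} is the unique smallest valid adjustment set.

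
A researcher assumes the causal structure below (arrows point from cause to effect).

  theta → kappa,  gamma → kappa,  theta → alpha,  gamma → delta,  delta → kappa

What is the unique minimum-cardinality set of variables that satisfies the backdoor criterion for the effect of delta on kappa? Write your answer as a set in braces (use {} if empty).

Variables eligible for adjustment (non-descendants of delta, excluding delta and kappa): {alpha, gamma, theta}.
Backdoor paths from delta to kappa:
  P1: delta <- gamma -> kappa
The empty set is not sufficient: P1 (delta <- gamma -> kappa) has no collider blocking it and no conditioned non-collider, so it is open.
Try {gamma}:
  P1: blocked at fork node gamma ∈ conditioning set.
{gamma} contains no descendant of delta and blocks every backdoor path.
No other singleton works — e.g. {theta} leaves P1 open — so {gamma} is the unique smallest valid adjustment set.

{gamma}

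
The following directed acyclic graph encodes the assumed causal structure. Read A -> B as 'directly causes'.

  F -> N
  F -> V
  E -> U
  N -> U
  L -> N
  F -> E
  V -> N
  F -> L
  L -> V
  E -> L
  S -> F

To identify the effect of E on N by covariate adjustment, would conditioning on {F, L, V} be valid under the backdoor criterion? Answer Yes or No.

Backdoor paths from E to N (paths whose first edge points into E):
  P1: E <- F -> L -> V -> N
  P2: E <- F -> L -> N
  P3: E <- F -> V <- L -> N
  P4: E <- F -> V -> N
  P5: E <- F -> N
Condition 1 (no descendant of E in the set): FAILS — L and V are descendants of E.
Condition 2 (every backdoor path blocked by {F, L, V}):
  P1: blocked at fork node F ∈ conditioning set.
  P2: blocked at fork node F ∈ conditioning set.
  P3: blocked at fork node F ∈ conditioning set.
  P4: blocked at fork node F ∈ conditioning set.
  P5: blocked at fork node F ∈ conditioning set.
{F, L, V} does not satisfy the backdoor criterion.

No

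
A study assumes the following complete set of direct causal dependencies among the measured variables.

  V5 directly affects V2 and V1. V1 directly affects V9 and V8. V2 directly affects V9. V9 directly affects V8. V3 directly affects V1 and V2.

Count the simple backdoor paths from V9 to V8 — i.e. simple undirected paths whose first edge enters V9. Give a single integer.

A backdoor path from V9 to V8 is any simple undirected path whose first edge points into V9 (i.e. leaves V9 via a parent).
Parents of V9: {V1, V2}.
Enumerating:
  P1: V9 <- V1 -> V8
  P2: V9 <- V2 <- V3 -> V1 -> V8
  P3: V9 <- V2 <- V5 -> V1 -> V8
That exhausts the simple backdoor paths. Count: 3.

3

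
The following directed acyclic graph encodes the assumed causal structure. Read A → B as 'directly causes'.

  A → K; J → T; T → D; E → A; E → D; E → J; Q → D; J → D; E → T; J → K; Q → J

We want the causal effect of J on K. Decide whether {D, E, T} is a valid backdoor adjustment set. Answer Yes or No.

Backdoor paths from J to K (paths whose first edge points into J):
  P1: J <- Q -> D <- E -> A -> K
  P2: J <- Q -> D <- T <- E -> A -> K
  P3: J <- E -> A -> K
Condition 1 (no descendant of J in the set): FAILS — D and T are descendants of J.
Condition 2 (every backdoor path blocked by {D, E, T}):
  P1: blocked at fork node E ∈ conditioning set.
  P2: blocked at chain node T ∈ conditioning set.
  P3: blocked at fork node E ∈ conditioning set.
{D, E, T} does not satisfy the backdoor criterion.

No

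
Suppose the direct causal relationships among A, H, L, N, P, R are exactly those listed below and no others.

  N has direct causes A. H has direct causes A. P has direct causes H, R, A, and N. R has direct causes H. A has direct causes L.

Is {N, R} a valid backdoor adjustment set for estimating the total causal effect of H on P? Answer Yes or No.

No

Backdoor paths from H to P (paths whose first edge points into H):
  P1: H <- A -> N -> P
  P2: H <- A -> P
Condition 1 (no descendant of H in the set): FAILS — R is a descendant of H.
Condition 2 (every backdoor path blocked by {N, R}):
  P1: blocked at chain node N ∈ conditioning set.
  P2: open — no interior node is in the conditioning set.
{N, R} does not satisfy the backdoor criterion.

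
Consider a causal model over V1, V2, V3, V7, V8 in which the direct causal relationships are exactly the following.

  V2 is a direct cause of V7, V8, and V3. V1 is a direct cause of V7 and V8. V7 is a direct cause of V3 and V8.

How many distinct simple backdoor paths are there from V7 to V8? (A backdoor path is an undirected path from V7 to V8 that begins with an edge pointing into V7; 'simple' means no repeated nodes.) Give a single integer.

2

A backdoor path from V7 to V8 is any simple undirected path whose first edge points into V7 (i.e. leaves V7 via a parent).
Parents of V7: {V1, V2}.
Enumerating:
  P1: V7 <- V2 -> V8
  P2: V7 <- V1 -> V8
That exhausts the simple backdoor paths. Count: 2.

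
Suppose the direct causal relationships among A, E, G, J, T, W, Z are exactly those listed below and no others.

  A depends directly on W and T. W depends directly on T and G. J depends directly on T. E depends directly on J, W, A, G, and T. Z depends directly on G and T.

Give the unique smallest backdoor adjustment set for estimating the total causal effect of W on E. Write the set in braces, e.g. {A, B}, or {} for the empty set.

Variables eligible for adjustment (non-descendants of W, excluding W and E): {G, J, T, Z}.
Backdoor paths from W to E:
  P1: W <- T -> J -> E
  P2: W <- T -> A -> E
  P3: W <- T -> E
  P4: W <- T -> Z <- G -> E
  P5: W <- G -> E
  P6: W <- G -> Z <- T -> J -> E
  P7: W <- G -> Z <- T -> A -> E
  P8: W <- G -> Z <- T -> E
The empty set is not sufficient: P1 (W <- T -> J -> E) has no collider blocking it and no conditioned non-collider, so it is open.
Try {G, T}:
  P1: blocked at fork node T ∈ conditioning set.
  P2: blocked at fork node T ∈ conditioning set.
  P3: blocked at fork node T ∈ conditioning set.
  P4: blocked at fork node T ∈ conditioning set.
  P5: blocked at fork node G ∈ conditioning set.
  P6: blocked at fork node G ∈ conditioning set.
  P7: blocked at fork node G ∈ conditioning set.
  P8: blocked at fork node G ∈ conditioning set.
{G, T} contains no descendant of W and blocks every backdoor path.
Every element of {G, T} is needed (dropping G leaves P5 open; dropping T leaves P1 open), so no proper subset is valid.
Among all size-2 subsets of the eligible variables, only {G, T} blocks every backdoor path, so it is the unique smallest valid adjustment set.

{G, T}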